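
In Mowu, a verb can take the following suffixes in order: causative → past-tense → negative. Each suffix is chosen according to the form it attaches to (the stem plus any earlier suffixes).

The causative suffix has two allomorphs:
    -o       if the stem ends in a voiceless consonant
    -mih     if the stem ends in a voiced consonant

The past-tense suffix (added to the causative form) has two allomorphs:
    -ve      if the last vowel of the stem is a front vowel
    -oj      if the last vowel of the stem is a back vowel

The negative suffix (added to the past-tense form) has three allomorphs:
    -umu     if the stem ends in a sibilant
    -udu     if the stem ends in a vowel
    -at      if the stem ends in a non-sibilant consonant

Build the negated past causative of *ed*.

edmihveudu

The final consonant of *ed* is /d/, which is voiced, so the causative suffix is -mih, giving *edmih*.
The last vowel of the causative form *edmih* is /i/, which is a front vowel, so the past-tense suffix is -ve, giving *edmihve*.
Since the final sound of the past-tense form *edmihve* is /e/ (a vowel), it takes -udu, giving *edmihveudu*.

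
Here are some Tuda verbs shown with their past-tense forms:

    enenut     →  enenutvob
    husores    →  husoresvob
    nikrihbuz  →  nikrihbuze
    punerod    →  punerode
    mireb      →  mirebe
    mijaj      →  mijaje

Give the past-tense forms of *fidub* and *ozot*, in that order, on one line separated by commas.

fidube, ozotvob

The pattern is voicing of the final consonant: -vob when the stem ends in a voiceless consonant (*enenut*, *husores*); -e when the stem ends in a voiced consonant (*nikrihbuz*, *punerod*, *mireb*, *mijaj*).
The final consonant of *fidub* is /b/, which is voiced, so the suffix is -e, giving *fidube*.
Since the final consonant of *ozot* is /t/ (voiceless), it takes -vob, giving *ozotvob*.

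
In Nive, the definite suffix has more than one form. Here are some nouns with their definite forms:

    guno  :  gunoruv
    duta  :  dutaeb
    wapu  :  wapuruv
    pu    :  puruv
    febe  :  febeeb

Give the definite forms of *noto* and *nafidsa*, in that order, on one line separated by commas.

notoruv, nafidsaeb

The pattern is rounding harmony: -ruv when the last vowel of the stem is a rounded vowel (*guno*, *wapu*, *pu*); -eb when the last vowel of the stem is an unrounded vowel (*duta*, *febe*).
The last vowel of *noto* is /o/, which is a rounded vowel, so the suffix is -ruv, giving *notoruv*.
*nafidsa* — last vowel /a/ (an unrounded vowel) → -eb → *nafidsaeb*.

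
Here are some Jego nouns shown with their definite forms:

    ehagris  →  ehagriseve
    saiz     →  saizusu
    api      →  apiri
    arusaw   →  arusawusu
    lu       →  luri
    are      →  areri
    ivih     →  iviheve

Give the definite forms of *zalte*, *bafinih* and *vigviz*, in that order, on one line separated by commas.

Looking at the final sound of each stem: -eve when the stem ends in a voiceless consonant (*ehagris*, *ivih*); -usu when the stem ends in a voiced consonant (*saiz*, *arusaw*); -ri when the stem ends in a vowel (*api*, *lu*, *are*).
The final sound of *zalte* is /e/, which is a vowel, so the suffix is -ri, giving *zalteri*.
Since the final sound of *bafinih* is /h/ (a voiceless consonant), it takes -eve, giving *bafiniheve*.
Since the final sound of *vigviz* is /z/ (a voiced consonant), it takes -usu, giving *vigvizusu*.

zalteri, bafiniheve, vigvizusu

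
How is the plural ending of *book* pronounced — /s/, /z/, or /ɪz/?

/s/

The stem *book* ends in a voiceless non-sibilant consonant.
The plural suffix surfaces as /ɪz/ after sibilants, /s/ after other voiceless consonants, and /z/ after other voiced sounds.
So the plural -s on *book* is pronounced /s/.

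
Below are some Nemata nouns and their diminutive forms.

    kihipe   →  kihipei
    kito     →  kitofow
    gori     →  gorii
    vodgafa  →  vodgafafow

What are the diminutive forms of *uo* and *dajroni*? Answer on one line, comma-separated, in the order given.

uofow, dajronii

Looking at the last vowel of each stem: -i when the last vowel of the stem is a front vowel (*kihipe*, *gori*); -fow when the last vowel of the stem is a back vowel (*kito*, *vodgafa*).
The last vowel of *uo* is /o/, which is a back vowel, so the suffix is -fow, giving *uofow*.
The last vowel of *dajroni* is /i/, which is a front vowel, so the suffix is -i, giving *dajronii*.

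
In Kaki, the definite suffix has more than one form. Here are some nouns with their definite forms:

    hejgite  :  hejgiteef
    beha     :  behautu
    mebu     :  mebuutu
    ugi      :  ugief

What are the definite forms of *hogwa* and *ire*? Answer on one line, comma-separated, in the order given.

hogwautu, ireef

Looking at the last vowel of each stem: -ef when the last vowel of the stem is a front vowel (*hejgite*, *ugi*); -utu when the last vowel of the stem is a back vowel (*beha*, *mebu*).
The last vowel of *hogwa* is /a/, which is a back vowel, so the suffix is -utu, giving *hogwautu*.
*ire* — last vowel /e/ (a front vowel) → -ef → *ireef*.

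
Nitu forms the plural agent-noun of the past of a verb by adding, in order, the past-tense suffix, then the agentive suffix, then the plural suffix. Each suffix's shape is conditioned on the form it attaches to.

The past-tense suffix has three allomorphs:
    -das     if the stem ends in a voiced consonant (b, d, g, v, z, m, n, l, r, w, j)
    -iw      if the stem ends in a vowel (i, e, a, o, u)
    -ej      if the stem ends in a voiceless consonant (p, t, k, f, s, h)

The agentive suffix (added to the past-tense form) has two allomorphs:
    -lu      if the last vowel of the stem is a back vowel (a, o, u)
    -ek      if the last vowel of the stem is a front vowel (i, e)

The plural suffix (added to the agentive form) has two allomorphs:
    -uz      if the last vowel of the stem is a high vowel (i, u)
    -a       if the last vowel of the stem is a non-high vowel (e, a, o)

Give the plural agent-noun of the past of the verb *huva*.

Since the final sound of *huva* is /a/ (a vowel), it takes -iw, giving *huvaiw*.
The past-tense form *huvaiw*: last vowel = /i/, a front vowel → -ek → *huvaiwek*.
The last vowel of the agentive form *huvaiwek* is /e/, which is a non-high vowel, so the plural suffix is -a, giving *huvaiweka*.

huvaiweka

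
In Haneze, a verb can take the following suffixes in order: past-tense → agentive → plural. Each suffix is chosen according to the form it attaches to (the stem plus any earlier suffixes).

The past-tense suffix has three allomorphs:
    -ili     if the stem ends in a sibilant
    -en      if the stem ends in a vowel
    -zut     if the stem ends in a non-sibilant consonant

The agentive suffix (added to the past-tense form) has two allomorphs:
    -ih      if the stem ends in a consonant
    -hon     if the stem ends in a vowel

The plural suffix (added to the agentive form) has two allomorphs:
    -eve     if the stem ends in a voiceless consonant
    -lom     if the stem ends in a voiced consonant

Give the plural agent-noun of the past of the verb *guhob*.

guhobzutiheve

Since the final sound of *guhob* is /b/ (a non-sibilant consonant), it takes -zut, giving *guhobzut*.
The final sound of the past-tense form *guhobzut* is /t/, which is a consonant, so the agentive suffix is -ih, giving *guhobzutih*.
The agentive form *guhobzutih* — final consonant /h/ (voiceless) → -eve → *guhobzutiheve*.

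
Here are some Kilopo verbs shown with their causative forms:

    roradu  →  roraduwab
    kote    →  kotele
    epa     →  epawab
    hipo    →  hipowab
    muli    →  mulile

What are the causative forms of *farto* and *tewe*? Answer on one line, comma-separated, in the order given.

The suffix is conditioned by the last vowel: -le when the last vowel of the stem is a front vowel (*kote*, *muli*); -wab when the last vowel of the stem is a back vowel (*roradu*, *epa*, *hipo*).
The last vowel of *farto* is /o/, which is a back vowel, so the suffix is -wab, giving *fartowab*.
The last vowel of *tewe* is /e/, which is a front vowel, so the suffix is -le, giving *tewele*.

fartowab, tewele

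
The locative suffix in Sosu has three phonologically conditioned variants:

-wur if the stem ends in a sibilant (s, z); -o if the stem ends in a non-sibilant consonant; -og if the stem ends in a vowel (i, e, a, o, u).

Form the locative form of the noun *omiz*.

*omiz* — final sound /z/ (a sibilant) → -wur → *omizwur*.

omizwur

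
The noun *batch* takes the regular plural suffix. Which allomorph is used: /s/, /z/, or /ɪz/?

/ɪz/

The stem *batch* ends in a sibilant (/s, z, ʃ, ʒ, tʃ, dʒ/).
The plural suffix surfaces as /ɪz/ after sibilants, /s/ after other voiceless consonants, and /z/ after other voiced sounds.
So the plural -s on *batch* is pronounced /ɪz/.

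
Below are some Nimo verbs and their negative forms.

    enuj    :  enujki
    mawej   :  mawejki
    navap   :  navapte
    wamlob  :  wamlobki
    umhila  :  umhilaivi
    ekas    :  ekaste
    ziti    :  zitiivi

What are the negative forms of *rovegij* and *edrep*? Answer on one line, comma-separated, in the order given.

rovegijki, edrepte

Looking at the final sound of each stem: -te when the stem ends in a voiceless consonant (*navap*, *ekas*); -ki when the stem ends in a voiced consonant (*enuj*, *mawej*, *wamlob*); -ivi when the stem ends in a vowel (*umhila*, *ziti*).
*rovegij* — final sound /j/ (a voiced consonant) → -ki → *rovegijki*.
Since the final sound of *edrep* is /p/ (a voiceless consonant), it takes -te, giving *edrepte*.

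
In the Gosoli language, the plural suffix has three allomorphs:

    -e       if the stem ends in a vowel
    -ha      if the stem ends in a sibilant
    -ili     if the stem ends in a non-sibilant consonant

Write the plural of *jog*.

The final sound of *jog* is /g/, which is a non-sibilant consonant, so the suffix is -ili, giving *jogili*.

jogili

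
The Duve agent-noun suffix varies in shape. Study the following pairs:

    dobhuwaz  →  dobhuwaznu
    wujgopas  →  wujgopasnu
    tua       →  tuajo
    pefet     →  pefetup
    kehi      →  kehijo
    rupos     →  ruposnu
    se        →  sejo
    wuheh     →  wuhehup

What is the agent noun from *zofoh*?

zofohup

The pattern is sibilance of the final sound: -nu when the stem ends in a sibilant (*dobhuwaz*, *wujgopas*, *rupos*); -up when the stem ends in a non-sibilant consonant (*pefet*, *wuheh*); -jo when the stem ends in a vowel (*tua*, *kehi*, *se*).
Since the final sound of *zofoh* is /h/ (a non-sibilant consonant), it takes -up, giving *zofohup*.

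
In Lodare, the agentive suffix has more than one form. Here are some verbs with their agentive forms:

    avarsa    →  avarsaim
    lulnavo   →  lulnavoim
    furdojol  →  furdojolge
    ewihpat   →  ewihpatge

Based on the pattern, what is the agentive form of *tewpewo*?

tewpewoim

The alternation tracks the final sound of the stem — -ge when the stem ends in a consonant (*furdojol*, *ewihpat*); -im when the stem ends in a vowel (*avarsa*, *lulnavo*).
*tewpewo* — final sound /o/ (a vowel) → -im → *tewpewoim*.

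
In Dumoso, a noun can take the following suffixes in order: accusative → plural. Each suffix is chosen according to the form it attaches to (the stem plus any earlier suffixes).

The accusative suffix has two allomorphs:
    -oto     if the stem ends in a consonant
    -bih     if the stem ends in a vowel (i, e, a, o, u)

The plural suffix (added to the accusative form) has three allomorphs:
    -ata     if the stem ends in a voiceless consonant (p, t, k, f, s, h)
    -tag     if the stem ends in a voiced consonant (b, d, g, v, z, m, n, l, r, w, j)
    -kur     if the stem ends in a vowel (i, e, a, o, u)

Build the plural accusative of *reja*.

Since the final sound of *reja* is /a/ (a vowel), it takes -bih, giving *rejabih*.
The accusative form *rejabih* — final sound /h/ (a voiceless consonant) → -ata → *rejabihata*.

rejabihata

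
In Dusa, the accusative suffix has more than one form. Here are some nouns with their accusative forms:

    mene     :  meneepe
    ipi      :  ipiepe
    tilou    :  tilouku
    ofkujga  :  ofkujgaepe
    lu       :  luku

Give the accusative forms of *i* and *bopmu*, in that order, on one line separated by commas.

iepe, bopmuku

The alternation tracks the last vowel of the stem — -ku when the last vowel of the stem is a rounded vowel (*tilou*, *lu*); -epe when the last vowel of the stem is an unrounded vowel (*mene*, *ipi*, *ofkujga*).
Since the last vowel of *i* is /i/ (an unrounded vowel), it takes -epe, giving *iepe*.
*bopmu*: last vowel = /u/, a rounded vowel → -ku → *bopmuku*.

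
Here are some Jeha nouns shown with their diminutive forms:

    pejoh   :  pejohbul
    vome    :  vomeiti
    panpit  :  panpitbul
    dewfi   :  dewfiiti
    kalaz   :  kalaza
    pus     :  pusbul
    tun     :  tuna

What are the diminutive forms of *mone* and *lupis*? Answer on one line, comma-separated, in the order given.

The alternation tracks the final sound of the stem — -bul when the stem ends in a voiceless consonant (*pejoh*, *panpit*, *pus*); -a when the stem ends in a voiced consonant (*kalaz*, *tun*); -iti when the stem ends in a vowel (*vome*, *dewfi*).
*mone*: final sound = /e/, a vowel → -iti → *moneiti*.
*lupis*: final sound = /s/, a voiceless consonant → -bul → *lupisbul*.

moneiti, lupisbul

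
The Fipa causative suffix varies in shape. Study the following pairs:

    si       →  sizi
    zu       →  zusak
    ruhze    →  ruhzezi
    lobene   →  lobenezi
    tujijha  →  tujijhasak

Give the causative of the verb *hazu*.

The alternation tracks the last vowel of the stem — -zi when the last vowel of the stem is a front vowel (*si*, *ruhze*, *lobene*); -sak when the last vowel of the stem is a back vowel (*zu*, *tujijha*).
The last vowel of *hazu* is /u/, which is a back vowel, so the suffix is -sak, giving *hazusak*.

hazusak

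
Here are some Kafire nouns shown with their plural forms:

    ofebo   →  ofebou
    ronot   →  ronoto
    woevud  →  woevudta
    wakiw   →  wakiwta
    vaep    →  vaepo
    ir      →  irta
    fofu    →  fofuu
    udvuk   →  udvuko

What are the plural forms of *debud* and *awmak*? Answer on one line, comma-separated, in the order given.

debudta, awmako

Looking at the final sound of each stem: -o when the stem ends in a voiceless consonant (*ronot*, *vaep*, *udvuk*); -ta when the stem ends in a voiced consonant (*woevud*, *wakiw*, *ir*); -u when the stem ends in a vowel (*ofebo*, *fofu*).
The final sound of *debud* is /d/, which is a voiced consonant, so the suffix is -ta, giving *debudta*.
*awmak* — final sound /k/ (a voiceless consonant) → -o → *awmako*.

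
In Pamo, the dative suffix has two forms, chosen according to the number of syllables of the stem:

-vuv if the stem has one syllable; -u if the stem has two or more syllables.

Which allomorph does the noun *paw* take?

-vuv

*paw* (one syllable) → -vuv.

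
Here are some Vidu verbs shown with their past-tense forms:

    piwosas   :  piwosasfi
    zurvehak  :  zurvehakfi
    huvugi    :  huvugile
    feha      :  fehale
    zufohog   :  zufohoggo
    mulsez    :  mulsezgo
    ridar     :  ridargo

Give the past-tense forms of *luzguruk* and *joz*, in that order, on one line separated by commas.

Looking at the final sound of each stem: -fi when the stem ends in a voiceless consonant (*piwosas*, *zurvehak*); -go when the stem ends in a voiced consonant (*zufohog*, *mulsez*, *ridar*); -le when the stem ends in a vowel (*huvugi*, *feha*).
*luzguruk*: final sound = /k/, a voiceless consonant → -fi → *luzgurukfi*.
*joz*: final sound = /z/, a voiced consonant → -go → *jozgo*.

luzgurukfi, jozgo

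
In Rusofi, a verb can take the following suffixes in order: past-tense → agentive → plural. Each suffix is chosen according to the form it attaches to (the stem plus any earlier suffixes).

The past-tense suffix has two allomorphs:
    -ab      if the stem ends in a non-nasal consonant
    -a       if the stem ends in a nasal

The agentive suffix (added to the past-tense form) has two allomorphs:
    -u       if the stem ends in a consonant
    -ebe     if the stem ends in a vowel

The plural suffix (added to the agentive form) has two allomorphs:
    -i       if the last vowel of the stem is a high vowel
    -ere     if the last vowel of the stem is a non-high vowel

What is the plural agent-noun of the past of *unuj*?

*unuj*: final consonant = /j/, non-nasal → -ab → *unujab*.
Since the final sound of the past-tense form *unujab* is /b/ (a consonant), it takes -u, giving *unujabu*.
Since the last vowel of the agentive form *unujabu* is /u/ (a high vowel), it takes -i, giving *unujabui*.

unujabui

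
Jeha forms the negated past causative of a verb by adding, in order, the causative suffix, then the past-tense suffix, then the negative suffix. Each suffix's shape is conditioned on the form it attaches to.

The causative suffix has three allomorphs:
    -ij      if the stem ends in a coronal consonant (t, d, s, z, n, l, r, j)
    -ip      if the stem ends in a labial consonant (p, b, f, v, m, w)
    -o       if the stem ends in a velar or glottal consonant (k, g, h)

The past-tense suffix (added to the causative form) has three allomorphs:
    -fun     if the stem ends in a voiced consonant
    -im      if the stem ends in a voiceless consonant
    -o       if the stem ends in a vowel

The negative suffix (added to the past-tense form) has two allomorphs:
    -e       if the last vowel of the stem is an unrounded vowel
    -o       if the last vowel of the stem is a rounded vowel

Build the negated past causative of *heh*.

hehooo

*heh*: final consonant = /h/, velar/glottal → -o → *heho*.
The causative form *heho*: final sound = /o/, a vowel → -o → *hehoo*.
The last vowel of the past-tense form *hehoo* is /o/, which is a rounded vowel, so the negative suffix is -o, giving *hehooo*.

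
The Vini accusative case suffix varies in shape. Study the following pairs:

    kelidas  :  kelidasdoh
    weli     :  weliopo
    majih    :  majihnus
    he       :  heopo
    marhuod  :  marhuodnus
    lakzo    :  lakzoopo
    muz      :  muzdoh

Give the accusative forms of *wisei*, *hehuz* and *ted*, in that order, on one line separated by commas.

wiseiopo, hehuzdoh, tednus

The suffix is conditioned by the final sound: -doh when the stem ends in a sibilant (*kelidas*, *muz*); -nus when the stem ends in a non-sibilant consonant (*majih*, *marhuod*); -opo when the stem ends in a vowel (*weli*, *he*, *lakzo*).
The final sound of *wisei* is /i/, which is a vowel, so the suffix is -opo, giving *wiseiopo*.
Since the final sound of *hehuz* is /z/ (a sibilant), it takes -doh, giving *hehuzdoh*.
Since the final sound of *ted* is /d/ (a non-sibilant consonant), it takes -nus, giving *tednus*.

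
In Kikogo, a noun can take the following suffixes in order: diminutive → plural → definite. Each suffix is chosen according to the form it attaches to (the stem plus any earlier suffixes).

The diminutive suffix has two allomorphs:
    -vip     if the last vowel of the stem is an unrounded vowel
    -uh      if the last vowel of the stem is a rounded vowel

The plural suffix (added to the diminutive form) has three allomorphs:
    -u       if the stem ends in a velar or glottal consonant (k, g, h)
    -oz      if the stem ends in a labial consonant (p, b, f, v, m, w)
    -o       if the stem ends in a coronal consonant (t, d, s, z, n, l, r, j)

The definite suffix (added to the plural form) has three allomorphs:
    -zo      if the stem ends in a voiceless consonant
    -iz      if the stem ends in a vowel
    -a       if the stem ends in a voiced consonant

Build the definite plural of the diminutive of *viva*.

vivavipoza

*viva*: last vowel = /a/, an unrounded vowel → -vip → *vivavip*.
The final consonant of the diminutive form *vivavip* is /p/, which is labial, so the plural suffix is -oz, giving *vivavipoz*.
The final sound of the plural form *vivavipoz* is /z/, which is a voiced consonant, so the definite suffix is -a, giving *vivavipoza*.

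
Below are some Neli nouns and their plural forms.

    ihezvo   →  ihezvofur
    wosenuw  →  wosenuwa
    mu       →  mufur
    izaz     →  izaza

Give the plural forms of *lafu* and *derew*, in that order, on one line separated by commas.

lafufur, derewa

Looking at the final sound of each stem: -a when the stem ends in a consonant (*wosenuw*, *izaz*); -fur when the stem ends in a vowel (*ihezvo*, *mu*).
*lafu* — final sound /u/ (a vowel) → -fur → *lafufur*.
*derew* — final sound /w/ (a consonant) → -a → *derewa*.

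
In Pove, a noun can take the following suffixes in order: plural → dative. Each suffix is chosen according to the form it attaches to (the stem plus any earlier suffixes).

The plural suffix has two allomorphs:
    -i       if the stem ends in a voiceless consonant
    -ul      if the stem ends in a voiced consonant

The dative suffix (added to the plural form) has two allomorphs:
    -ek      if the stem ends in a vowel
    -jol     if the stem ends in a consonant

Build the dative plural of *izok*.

The final consonant of *izok* is /k/, which is voiceless, so the plural suffix is -i, giving *izoki*.
Since the final sound of the plural form *izoki* is /i/ (a vowel), it takes -ek, giving *izokiek*.

izokiek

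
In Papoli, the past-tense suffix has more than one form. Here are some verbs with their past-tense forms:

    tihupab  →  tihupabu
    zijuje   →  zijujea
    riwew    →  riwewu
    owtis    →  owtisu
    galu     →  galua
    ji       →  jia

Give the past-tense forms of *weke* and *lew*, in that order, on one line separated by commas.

Looking at the final sound of each stem: -u when the stem ends in a consonant (*tihupab*, *riwew*, *owtis*); -a when the stem ends in a vowel (*zijuje*, *galu*, *ji*).
The final sound of *weke* is /e/, which is a vowel, so the suffix is -a, giving *wekea*.
*lew* — final sound /w/ (a consonant) → -u → *lewu*.

wekea, lewu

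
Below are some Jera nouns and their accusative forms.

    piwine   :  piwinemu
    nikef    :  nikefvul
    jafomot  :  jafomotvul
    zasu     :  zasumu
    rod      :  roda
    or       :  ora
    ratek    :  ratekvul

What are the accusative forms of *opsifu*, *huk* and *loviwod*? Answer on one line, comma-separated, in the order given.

The alternation tracks the final sound of the stem — -vul when the stem ends in a voiceless consonant (*nikef*, *jafomot*, *ratek*); -a when the stem ends in a voiced consonant (*rod*, *or*); -mu when the stem ends in a vowel (*piwine*, *zasu*).
The final sound of *opsifu* is /u/, which is a vowel, so the suffix is -mu, giving *opsifumu*.
The final sound of *huk* is /k/, which is a voiceless consonant, so the suffix is -vul, giving *hukvul*.
Since the final sound of *loviwod* is /d/ (a voiced consonant), it takes -a, giving *loviwoda*.

opsifumu, hukvul, loviwoda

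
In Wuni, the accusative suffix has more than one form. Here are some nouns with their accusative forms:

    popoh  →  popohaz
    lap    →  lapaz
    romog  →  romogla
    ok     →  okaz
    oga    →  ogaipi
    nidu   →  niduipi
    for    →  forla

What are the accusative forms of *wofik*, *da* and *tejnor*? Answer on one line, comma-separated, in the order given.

wofikaz, daipi, tejnorla

Looking at the final sound of each stem: -az when the stem ends in a voiceless consonant (*popoh*, *lap*, *ok*); -la when the stem ends in a voiced consonant (*romog*, *for*); -ipi when the stem ends in a vowel (*oga*, *nidu*).
*wofik*: final sound = /k/, a voiceless consonant → -az → *wofikaz*.
*da* — final sound /a/ (a vowel) → -ipi → *daipi*.
*tejnor* — final sound /r/ (a voiced consonant) → -la → *tejnorla*.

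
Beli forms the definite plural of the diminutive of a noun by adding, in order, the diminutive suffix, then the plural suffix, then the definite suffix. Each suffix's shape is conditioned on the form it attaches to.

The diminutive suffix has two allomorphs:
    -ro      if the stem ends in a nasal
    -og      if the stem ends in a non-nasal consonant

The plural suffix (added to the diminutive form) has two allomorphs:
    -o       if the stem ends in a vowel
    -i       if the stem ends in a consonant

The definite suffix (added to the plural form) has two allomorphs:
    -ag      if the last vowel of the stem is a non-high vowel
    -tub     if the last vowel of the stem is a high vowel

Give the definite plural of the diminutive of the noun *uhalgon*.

uhalgonrooag

The final consonant of *uhalgon* is /n/, which is a nasal, so the diminutive suffix is -ro, giving *uhalgonro*.
Since the final sound of the diminutive form *uhalgonro* is /o/ (a vowel), it takes -o, giving *uhalgonroo*.
The plural form *uhalgonroo*: last vowel = /o/, a non-high vowel → -ag → *uhalgonrooag*.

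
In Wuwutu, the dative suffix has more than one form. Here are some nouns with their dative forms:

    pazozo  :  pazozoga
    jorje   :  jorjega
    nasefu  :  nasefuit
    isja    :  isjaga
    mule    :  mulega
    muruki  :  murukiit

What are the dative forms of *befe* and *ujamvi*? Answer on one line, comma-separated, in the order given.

befega, ujamviit

The alternation tracks the last vowel of the stem — -it when the last vowel of the stem is a high vowel (*nasefu*, *muruki*); -ga when the last vowel of the stem is a non-high vowel (*pazozo*, *jorje*, *isja*, *mule*).
Since the last vowel of *befe* is /e/ (a non-high vowel), it takes -ga, giving *befega*.
*ujamvi* — last vowel /i/ (a high vowel) → -it → *ujamviit*.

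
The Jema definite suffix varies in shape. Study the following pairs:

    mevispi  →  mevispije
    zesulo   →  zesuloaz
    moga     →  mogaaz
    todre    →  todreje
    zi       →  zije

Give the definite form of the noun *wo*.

woaz

The pattern is front/back vowel harmony: -je when the last vowel of the stem is a front vowel (*mevispi*, *todre*, *zi*); -az when the last vowel of the stem is a back vowel (*zesulo*, *moga*).
The last vowel of *wo* is /o/, which is a back vowel, so the suffix is -az, giving *woaz*.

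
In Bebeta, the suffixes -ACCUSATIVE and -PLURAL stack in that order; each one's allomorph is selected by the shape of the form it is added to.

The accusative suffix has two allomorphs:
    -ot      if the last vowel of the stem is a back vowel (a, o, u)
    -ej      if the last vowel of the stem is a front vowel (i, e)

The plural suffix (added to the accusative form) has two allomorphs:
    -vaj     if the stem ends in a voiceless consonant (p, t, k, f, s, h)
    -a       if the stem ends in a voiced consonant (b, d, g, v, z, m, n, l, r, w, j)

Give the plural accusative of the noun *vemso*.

vemsootvaj

*vemso*: last vowel = /o/, a back vowel → -ot → *vemsoot*.
The accusative form *vemsoot* — final consonant /t/ (voiceless) → -vaj → *vemsootvaj*.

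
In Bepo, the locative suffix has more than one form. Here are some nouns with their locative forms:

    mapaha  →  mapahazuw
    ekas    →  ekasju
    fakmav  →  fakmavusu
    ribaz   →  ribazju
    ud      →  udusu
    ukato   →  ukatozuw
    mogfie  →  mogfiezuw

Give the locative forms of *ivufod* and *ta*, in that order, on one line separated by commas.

The alternation tracks the final sound of the stem — -ju when the stem ends in a sibilant (*ekas*, *ribaz*); -usu when the stem ends in a non-sibilant consonant (*fakmav*, *ud*); -zuw when the stem ends in a vowel (*mapaha*, *ukato*, *mogfie*).
The final sound of *ivufod* is /d/, which is a non-sibilant consonant, so the suffix is -usu, giving *ivufodusu*.
Since the final sound of *ta* is /a/ (a vowel), it takes -zuw, giving *tazuw*.

ivufodusu, tazuw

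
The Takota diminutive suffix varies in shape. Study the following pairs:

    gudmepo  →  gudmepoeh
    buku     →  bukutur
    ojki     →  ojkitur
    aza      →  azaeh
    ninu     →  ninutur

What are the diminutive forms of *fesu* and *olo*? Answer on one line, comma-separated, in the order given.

The alternation tracks the last vowel of the stem — -tur when the last vowel of the stem is a high vowel (*buku*, *ojki*, *ninu*); -eh when the last vowel of the stem is a non-high vowel (*gudmepo*, *aza*).
*fesu* — last vowel /u/ (a high vowel) → -tur → *fesutur*.
*olo*: last vowel = /o/, a non-high vowel → -eh → *oloeh*.

fesutur, oloeh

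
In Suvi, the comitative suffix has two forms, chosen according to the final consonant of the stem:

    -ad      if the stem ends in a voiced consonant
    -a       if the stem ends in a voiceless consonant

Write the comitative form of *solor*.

solorad

The final consonant of *solor* is /r/, which is voiced, so the suffix is -ad, giving *solorad*.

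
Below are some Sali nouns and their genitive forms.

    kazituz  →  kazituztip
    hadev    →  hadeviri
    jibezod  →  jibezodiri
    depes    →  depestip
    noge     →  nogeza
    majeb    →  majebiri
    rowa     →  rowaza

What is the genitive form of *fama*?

The alternation tracks the final sound of the stem — -tip when the stem ends in a sibilant (*kazituz*, *depes*); -iri when the stem ends in a non-sibilant consonant (*hadev*, *jibezod*, *majeb*); -za when the stem ends in a vowel (*noge*, *rowa*).
*fama* — final sound /a/ (a vowel) → -za → *famaza*.

famaza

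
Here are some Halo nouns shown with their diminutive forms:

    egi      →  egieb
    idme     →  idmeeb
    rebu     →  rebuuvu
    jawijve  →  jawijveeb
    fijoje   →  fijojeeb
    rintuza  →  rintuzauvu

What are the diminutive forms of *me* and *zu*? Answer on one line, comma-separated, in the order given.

meeb, zuuvu

Looking at the last vowel of each stem: -eb when the last vowel of the stem is a front vowel (*egi*, *idme*, *jawijve*, *fijoje*); -uvu when the last vowel of the stem is a back vowel (*rebu*, *rintuza*).
*me*: last vowel = /e/, a front vowel → -eb → *meeb*.
*zu*: last vowel = /u/, a back vowel → -uvu → *zuuvu*.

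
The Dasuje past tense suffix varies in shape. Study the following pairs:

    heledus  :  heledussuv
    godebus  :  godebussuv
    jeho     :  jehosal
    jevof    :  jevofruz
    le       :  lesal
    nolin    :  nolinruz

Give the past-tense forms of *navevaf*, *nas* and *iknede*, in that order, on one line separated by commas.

navevafruz, nassuv, iknedesal

The suffix is conditioned by the final sound: -suv when the stem ends in a sibilant (*heledus*, *godebus*); -ruz when the stem ends in a non-sibilant consonant (*jevof*, *nolin*); -sal when the stem ends in a vowel (*jeho*, *le*).
*navevaf*: final sound = /f/, a non-sibilant consonant → -ruz → *navevafruz*.
The final sound of *nas* is /s/, which is a sibilant, so the suffix is -suv, giving *nassuv*.
Since the final sound of *iknede* is /e/ (a vowel), it takes -sal, giving *iknedesal*.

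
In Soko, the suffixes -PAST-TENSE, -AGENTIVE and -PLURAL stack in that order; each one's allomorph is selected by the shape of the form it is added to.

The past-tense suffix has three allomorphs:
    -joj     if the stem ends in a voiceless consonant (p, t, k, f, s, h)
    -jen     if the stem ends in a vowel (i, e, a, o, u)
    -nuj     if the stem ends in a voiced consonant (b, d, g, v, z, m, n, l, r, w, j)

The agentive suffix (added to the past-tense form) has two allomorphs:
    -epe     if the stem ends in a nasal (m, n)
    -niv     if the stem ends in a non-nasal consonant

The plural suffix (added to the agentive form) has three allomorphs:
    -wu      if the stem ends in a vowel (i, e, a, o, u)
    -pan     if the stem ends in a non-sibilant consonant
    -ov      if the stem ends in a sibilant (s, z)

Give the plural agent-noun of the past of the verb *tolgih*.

*tolgih* — final sound /h/ (a voiceless consonant) → -joj → *tolgihjoj*.
The final consonant of the past-tense form *tolgihjoj* is /j/, which is non-nasal, so the agentive suffix is -niv, giving *tolgihjojniv*.
Since the final sound of the agentive form *tolgihjojniv* is /v/ (a non-sibilant consonant), it takes -pan, giving *tolgihjojnivpan*.

tolgihjojnivpan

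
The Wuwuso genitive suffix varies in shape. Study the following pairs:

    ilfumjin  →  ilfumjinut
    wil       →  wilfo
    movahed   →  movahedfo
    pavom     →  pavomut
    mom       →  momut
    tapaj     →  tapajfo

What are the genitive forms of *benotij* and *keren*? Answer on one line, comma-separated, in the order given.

benotijfo, kerenut

Looking at the final consonant of each stem: -ut when the stem ends in a nasal (*ilfumjin*, *pavom*, *mom*); -fo when the stem ends in a non-nasal consonant (*wil*, *movahed*, *tapaj*).
*benotij* — final consonant /j/ (non-nasal) → -fo → *benotijfo*.
Since the final consonant of *keren* is /n/ (a nasal), it takes -ut, giving *kerenut*.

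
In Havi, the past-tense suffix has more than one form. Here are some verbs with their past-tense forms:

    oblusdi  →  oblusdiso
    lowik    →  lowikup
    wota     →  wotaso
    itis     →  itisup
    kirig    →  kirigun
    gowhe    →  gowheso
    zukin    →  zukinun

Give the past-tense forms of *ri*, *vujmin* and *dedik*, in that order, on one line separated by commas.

riso, vujminun, dedikup

The alternation tracks the final sound of the stem — -up when the stem ends in a voiceless consonant (*lowik*, *itis*); -un when the stem ends in a voiced consonant (*kirig*, *zukin*); -so when the stem ends in a vowel (*oblusdi*, *wota*, *gowhe*).
*ri*: final sound = /i/, a vowel → -so → *riso*.
The final sound of *vujmin* is /n/, which is a voiced consonant, so the suffix is -un, giving *vujminun*.
The final sound of *dedik* is /k/, which is a voiceless consonant, so the suffix is -up, giving *dedikup*.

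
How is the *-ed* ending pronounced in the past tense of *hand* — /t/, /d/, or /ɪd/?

/ɪd/

The stem *hand* ends in /t/ or /d/.
The -ed suffix is realized as /ɪd/ after /t, d/; as /t/ after other voiceless consonants; and as /d/ after other voiced sounds.
So -ed on *hand* is pronounced /ɪd/.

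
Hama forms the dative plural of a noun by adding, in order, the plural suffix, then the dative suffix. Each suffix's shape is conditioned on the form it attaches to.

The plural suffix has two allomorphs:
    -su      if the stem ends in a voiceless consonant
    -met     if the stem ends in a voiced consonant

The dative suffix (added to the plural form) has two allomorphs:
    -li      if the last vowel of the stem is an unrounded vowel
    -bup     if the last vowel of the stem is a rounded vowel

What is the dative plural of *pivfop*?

pivfopsubup

*pivfop*: final consonant = /p/, voiceless → -su → *pivfopsu*.
The last vowel of the plural form *pivfopsu* is /u/, which is a rounded vowel, so the dative suffix is -bup, giving *pivfopsubup*.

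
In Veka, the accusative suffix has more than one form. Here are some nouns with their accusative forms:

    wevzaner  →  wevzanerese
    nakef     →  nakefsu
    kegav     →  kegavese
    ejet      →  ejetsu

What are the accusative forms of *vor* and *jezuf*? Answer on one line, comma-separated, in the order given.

The suffix is conditioned by the final consonant: -su when the stem ends in a voiceless consonant (*nakef*, *ejet*); -ese when the stem ends in a voiced consonant (*wevzaner*, *kegav*).
The final consonant of *vor* is /r/, which is voiced, so the suffix is -ese, giving *vorese*.
The final consonant of *jezuf* is /f/, which is voiceless, so the suffix is -su, giving *jezufsu*.

vorese, jezufsu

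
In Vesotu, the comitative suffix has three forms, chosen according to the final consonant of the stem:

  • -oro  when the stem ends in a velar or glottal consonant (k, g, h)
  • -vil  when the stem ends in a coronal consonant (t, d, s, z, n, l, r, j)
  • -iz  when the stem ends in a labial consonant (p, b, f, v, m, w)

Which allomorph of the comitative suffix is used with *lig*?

-oro

*lig*: final consonant = /g/, velar/glottal → -oro.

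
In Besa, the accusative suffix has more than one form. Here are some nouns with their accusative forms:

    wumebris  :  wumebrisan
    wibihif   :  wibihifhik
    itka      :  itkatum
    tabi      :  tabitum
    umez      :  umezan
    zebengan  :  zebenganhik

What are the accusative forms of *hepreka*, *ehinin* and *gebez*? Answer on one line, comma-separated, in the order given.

The pattern is sibilance of the final sound: -an when the stem ends in a sibilant (*wumebris*, *umez*); -hik when the stem ends in a non-sibilant consonant (*wibihif*, *zebengan*); -tum when the stem ends in a vowel (*itka*, *tabi*).
*hepreka*: final sound = /a/, a vowel → -tum → *heprekatum*.
The final sound of *ehinin* is /n/, which is a non-sibilant consonant, so the suffix is -hik, giving *ehininhik*.
The final sound of *gebez* is /z/, which is a sibilant, so the suffix is -an, giving *gebezan*.

heprekatum, ehininhik, gebezan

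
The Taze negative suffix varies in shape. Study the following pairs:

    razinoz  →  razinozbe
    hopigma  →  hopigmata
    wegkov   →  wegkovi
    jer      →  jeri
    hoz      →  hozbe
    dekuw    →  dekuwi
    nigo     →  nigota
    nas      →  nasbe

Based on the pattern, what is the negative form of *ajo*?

Looking at the final sound of each stem: -be when the stem ends in a sibilant (*razinoz*, *hoz*, *nas*); -i when the stem ends in a non-sibilant consonant (*wegkov*, *jer*, *dekuw*); -ta when the stem ends in a vowel (*hopigma*, *nigo*).
Since the final sound of *ajo* is /o/ (a vowel), it takes -ta, giving *ajota*.

ajota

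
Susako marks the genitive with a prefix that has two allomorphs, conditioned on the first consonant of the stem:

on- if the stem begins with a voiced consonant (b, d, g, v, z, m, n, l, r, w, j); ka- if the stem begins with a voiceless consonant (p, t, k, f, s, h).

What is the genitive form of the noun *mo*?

onmo

*mo*: first consonant = /m/, voiced → on- → *onmo*.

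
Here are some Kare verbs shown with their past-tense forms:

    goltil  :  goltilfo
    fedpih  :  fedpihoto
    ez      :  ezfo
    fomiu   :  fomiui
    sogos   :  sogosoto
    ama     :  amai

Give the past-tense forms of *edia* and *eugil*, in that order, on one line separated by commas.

The suffix is conditioned by the final sound: -oto when the stem ends in a voiceless consonant (*fedpih*, *sogos*); -fo when the stem ends in a voiced consonant (*goltil*, *ez*); -i when the stem ends in a vowel (*fomiu*, *ama*).
*edia* — final sound /a/ (a vowel) → -i → *ediai*.
*eugil* — final sound /l/ (a voiced consonant) → -fo → *eugilfo*.

ediai, eugilfo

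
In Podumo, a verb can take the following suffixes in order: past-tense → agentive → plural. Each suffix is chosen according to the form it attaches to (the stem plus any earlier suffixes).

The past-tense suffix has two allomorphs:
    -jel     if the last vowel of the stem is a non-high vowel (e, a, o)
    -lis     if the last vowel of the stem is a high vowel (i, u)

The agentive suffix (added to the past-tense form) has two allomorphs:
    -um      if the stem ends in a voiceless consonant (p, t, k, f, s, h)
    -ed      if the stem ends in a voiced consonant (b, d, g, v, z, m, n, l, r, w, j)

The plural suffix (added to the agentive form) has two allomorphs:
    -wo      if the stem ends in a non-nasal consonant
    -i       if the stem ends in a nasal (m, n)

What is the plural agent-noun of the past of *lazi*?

Since the last vowel of *lazi* is /i/ (a high vowel), it takes -lis, giving *lazilis*.
Since the final consonant of the past-tense form *lazilis* is /s/ (voiceless), it takes -um, giving *lazilisum*.
The final consonant of the agentive form *lazilisum* is /m/, which is a nasal, so the plural suffix is -i, giving *lazilisumi*.

lazilisumi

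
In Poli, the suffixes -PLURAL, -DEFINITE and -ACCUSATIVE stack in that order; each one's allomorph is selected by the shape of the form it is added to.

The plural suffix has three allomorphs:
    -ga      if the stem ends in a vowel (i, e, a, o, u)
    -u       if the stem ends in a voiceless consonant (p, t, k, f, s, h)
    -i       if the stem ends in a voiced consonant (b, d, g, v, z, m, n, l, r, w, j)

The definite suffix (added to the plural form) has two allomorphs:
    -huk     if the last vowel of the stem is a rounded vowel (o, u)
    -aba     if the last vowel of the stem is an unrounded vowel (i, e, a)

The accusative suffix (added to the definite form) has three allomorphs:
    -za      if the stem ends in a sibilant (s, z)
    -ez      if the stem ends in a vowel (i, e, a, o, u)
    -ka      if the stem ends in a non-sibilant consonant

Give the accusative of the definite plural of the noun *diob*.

diobiabaez

Since the final sound of *diob* is /b/ (a voiced consonant), it takes -i, giving *diobi*.
The plural form *diobi*: last vowel = /i/, an unrounded vowel → -aba → *diobiaba*.
The definite form *diobiaba*: final sound = /a/, a vowel → -ez → *diobiabaez*.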